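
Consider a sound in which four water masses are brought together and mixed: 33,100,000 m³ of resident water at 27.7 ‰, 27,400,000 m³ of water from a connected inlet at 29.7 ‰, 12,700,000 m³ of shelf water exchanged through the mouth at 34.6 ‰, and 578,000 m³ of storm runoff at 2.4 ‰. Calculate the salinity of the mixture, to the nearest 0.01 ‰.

29.43 ‰

Total salt / total volume:
salt = 33,100,000×27.7 + 27,400,000×29.7 + 12,700,000×34.6 + 578,000×2.4 = 916,870,000 + 813,780,000 + 439,420,000 + 1,387,200 = 2,171,457,200
volume = 33,100,000 + 27,400,000 + 12,700,000 + 578,000 = 73,778,000 m³
S = 2,171,457,200 / 73,778,000 = 29.4323 ‰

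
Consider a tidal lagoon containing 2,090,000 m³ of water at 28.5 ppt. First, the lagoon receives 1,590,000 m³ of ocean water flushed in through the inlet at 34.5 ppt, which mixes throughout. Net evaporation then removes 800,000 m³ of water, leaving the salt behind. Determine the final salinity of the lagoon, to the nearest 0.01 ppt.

39.73 ppt

After mixing: salt = 2,090,000×28.5 + 1,590,000×34.5 = 114,420,000; volume = 3,680,000 m³
After evaporation: salt unchanged = 114,420,000; volume = 3,680,000 − 800,000 = 2,880,000 m³
S = 114,420,000 / 2,880,000 = 39.7292 ppt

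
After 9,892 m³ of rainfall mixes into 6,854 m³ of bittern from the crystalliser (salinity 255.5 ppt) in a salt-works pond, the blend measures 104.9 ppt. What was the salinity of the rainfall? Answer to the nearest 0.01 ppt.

Salt balance: 6,854×255.5 + 9,892×S = 16,746×104.9
1,751,197 + 9,892·S = 1,756,655.4
S = (1,756,655.4 − 1,751,197) / 9,892 = 0.5518 ppt

0.55 ppt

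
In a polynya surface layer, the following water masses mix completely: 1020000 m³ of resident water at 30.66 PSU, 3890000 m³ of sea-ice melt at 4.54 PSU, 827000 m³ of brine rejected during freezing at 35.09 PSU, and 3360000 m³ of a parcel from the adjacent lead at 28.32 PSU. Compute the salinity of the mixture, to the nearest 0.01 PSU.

19.03 PSU

Mass of salt is conserved:
salt = 1,020,000×30.66 + 3,890,000×4.54 + 827,000×35.09 + 3,360,000×28.32 = 31,273,200 + 17,660,600 + 29,019,430 + 95,155,200 = 173,108,430
volume = 1,020,000 + 3,890,000 + 827,000 + 3,360,000 = 9,097,000 m³
S = 173,108,430 / 9,097,000 = 19.0292 PSU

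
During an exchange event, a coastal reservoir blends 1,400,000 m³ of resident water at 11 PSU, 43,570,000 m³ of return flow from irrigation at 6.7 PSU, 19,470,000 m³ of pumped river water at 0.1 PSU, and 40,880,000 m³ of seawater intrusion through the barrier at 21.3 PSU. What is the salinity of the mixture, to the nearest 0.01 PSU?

Total salt / total volume:
salt = 1,400,000×11 + 43,570,000×6.7 + 19,470,000×0.1 + 40,880,000×21.3 = 15,400,000 + 291,919,000 + 1,947,000 + 870,744,000 = 1,180,010,000
volume = 1,400,000 + 43,570,000 + 19,470,000 + 40,880,000 = 105,320,000 m³
S = 1,180,010,000 / 105,320,000 = 11.204 PSU

11.20 PSU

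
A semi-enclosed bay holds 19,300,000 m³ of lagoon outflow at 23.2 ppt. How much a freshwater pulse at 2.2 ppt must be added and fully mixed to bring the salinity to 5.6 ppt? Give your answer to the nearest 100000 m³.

Salt balance: 19,300,000×23.2 + V×2.2 = (19,300,000+V)×5.6
447,760,000 + 2.2V = 108,080,000 + 5.6V
339,680,000 = 3.4V
V = 99,905,882.35 m³

99900000 m³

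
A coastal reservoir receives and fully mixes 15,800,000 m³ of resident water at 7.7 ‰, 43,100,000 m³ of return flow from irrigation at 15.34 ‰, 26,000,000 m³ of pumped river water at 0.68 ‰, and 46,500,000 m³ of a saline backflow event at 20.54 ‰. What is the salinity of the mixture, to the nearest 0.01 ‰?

13.36 ‰

Conserving salt mass:
salt = 15,800,000×7.7 + 43,100,000×15.34 + 26,000,000×0.68 + 46,500,000×20.54 = 121,660,000 + 661,154,000 + 17,680,000 + 955,110,000 = 1,755,604,000
volume = 15,800,000 + 43,100,000 + 26,000,000 + 46,500,000 = 131,400,000 m³
S = 1,755,604,000 / 131,400,000 = 13.3608 ‰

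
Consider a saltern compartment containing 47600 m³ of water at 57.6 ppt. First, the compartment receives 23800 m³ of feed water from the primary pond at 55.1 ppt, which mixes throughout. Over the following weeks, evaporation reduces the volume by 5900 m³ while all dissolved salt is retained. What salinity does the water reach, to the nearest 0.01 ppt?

61.88 ppt

After mixing: salt = 47,600×57.6 + 23,800×55.1 = 4,053,140; volume = 71,400 m³
After evaporation: salt unchanged = 4,053,140; volume = 71,400 − 5,900 = 65,500 m³
S = 4,053,140 / 65,500 = 61.88 ppt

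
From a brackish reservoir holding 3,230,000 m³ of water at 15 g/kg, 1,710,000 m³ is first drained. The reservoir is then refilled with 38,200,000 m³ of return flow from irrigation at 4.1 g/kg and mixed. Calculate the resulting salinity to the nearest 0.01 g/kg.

4.52 g/kg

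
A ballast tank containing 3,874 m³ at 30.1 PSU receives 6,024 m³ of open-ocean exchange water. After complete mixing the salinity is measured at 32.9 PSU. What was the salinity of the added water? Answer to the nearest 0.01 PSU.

Salt balance: 3,874×30.1 + 6,024×S = 9,898×32.9
116,607.4 + 6,024·S = 325,644.2
S = (325,644.2 − 116,607.4) / 6,024 = 34.7007 PSU

34.70 PSU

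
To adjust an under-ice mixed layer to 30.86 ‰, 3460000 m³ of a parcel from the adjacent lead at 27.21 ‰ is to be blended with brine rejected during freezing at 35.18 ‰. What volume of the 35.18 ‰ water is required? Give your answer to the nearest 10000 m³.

2920000 m³

Salt balance: 3,460,000×27.21 + V×35.18 = (3,460,000+V)×30.86
94,146,600 + 35.18V = 106,775,600 + 30.86V
12,629,000 = 4.32V
V = 2,923,379.63 m³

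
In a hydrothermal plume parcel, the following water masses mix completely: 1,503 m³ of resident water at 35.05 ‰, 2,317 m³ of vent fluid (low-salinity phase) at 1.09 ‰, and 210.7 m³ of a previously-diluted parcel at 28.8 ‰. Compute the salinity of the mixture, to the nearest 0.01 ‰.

By conservation of dissolved salt,
salt = 1,503×35.05 + 2,317×1.09 + 210.7×28.8 = 52,680.15 + 2,525.53 + 6,068.16 = 61,273.84
volume = 1,503 + 2,317 + 210.7 = 4,030.7 m³
S = 61,273.84 / 4,030.7 = 15.2018 ‰

15.20 ‰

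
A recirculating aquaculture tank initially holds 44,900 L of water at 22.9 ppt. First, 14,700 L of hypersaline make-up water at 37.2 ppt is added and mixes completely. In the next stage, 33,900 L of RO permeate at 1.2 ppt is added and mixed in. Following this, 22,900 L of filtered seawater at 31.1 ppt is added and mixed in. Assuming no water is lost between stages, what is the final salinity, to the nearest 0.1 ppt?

Salt balance:
Initial salt = 44,900×22.9 = 1,028,210
After stage 1: salt = 1,028,210 + 14,700×37.2 = 1,575,050; volume = 59,600 L; S = 26.427 ppt
After stage 2: salt = 1,575,050 + 33,900×1.2 = 1,615,730; volume = 93,500 L; S = 17.281 ppt
After stage 3: salt = 1,615,730 + 22,900×31.1 = 2,327,920; volume = 116,400 L
S = 2,327,920 / 116,400 = 19.9993 ppt

20.0 ppt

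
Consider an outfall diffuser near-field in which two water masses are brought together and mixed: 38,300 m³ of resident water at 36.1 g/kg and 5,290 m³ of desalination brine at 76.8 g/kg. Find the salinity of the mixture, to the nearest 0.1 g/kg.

41.0 g/kg

Total salt / total volume:
salt = 38,300×36.1 + 5,290×76.8 = 1,382,630 + 406,272 = 1,788,902
volume = 38,300 + 5,290 = 43,590 m³
S = 1,788,902 / 43,590 = 41.039 g/kg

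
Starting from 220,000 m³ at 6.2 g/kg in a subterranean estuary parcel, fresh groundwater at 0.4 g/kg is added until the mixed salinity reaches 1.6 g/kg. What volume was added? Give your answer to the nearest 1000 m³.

843000 m³

Salt balance: 220,000×6.2 + V×0.4 = (220,000+V)×1.6
1,364,000 + 0.4V = 352,000 + 1.6V
1,012,000 = 1.2V
V = 843,333.33 m³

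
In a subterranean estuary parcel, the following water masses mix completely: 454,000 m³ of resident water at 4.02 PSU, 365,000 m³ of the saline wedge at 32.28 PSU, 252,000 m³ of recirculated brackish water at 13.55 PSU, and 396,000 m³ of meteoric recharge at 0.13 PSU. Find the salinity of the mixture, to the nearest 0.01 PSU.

11.64 PSU

Weighted by volume,
salt = 454,000×4.02 + 365,000×32.28 + 252,000×13.55 + 396,000×0.13 = 1,825,080 + 11,782,200 + 3,414,600 + 51,480 = 17,073,360
volume = 454,000 + 365,000 + 252,000 + 396,000 = 1,467,000 m³
S = 17,073,360 / 1,467,000 = 11.6383 PSU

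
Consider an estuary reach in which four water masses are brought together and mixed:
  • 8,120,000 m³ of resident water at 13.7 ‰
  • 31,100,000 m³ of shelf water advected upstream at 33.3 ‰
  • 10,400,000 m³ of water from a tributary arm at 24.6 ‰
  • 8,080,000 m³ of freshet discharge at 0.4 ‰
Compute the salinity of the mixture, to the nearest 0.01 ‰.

24.37 ‰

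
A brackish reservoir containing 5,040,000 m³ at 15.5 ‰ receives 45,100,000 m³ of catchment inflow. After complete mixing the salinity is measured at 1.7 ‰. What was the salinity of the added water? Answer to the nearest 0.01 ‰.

0.16 ‰

Salt balance: 5,040,000×15.5 + 45,100,000×S = 50,140,000×1.7
78,120,000 + 45,100,000·S = 85,238,000
S = (85,238,000 − 78,120,000) / 45,100,000 = 0.1578 ‰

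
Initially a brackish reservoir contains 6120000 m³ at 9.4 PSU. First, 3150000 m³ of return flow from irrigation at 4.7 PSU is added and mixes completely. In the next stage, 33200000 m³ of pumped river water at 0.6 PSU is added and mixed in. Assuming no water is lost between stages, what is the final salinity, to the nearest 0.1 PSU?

2.2 PSU

Salt balance:
Initial salt = 6,120,000×9.4 = 57,528,000
After stage 1: salt = 57,528,000 + 3,150,000×4.7 = 72,333,000; volume = 9,270,000 m³; S = 7.803 PSU
After stage 2: salt = 72,333,000 + 33,200,000×0.6 = 92,253,000; volume = 42,470,000 m³
S = 92,253,000 / 42,470,000 = 2.1722 PSU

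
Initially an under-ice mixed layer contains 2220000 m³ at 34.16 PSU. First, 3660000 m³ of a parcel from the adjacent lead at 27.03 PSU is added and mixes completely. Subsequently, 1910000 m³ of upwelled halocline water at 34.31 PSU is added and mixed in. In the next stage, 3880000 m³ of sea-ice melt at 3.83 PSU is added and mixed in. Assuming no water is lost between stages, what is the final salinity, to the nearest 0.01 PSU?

21.86 PSU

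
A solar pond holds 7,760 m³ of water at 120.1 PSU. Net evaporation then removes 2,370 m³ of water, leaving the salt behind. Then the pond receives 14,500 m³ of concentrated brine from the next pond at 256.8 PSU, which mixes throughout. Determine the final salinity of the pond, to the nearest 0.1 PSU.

234.1 PSU

After evaporation: salt = 7,760×120.1 = 931,976; volume = 7,760 − 2,370 = 5,390 m³
After mixing: salt = 931,976 + 14,500×256.8 = 4,655,576; volume = 5,390 + 14,500 = 19,890 m³
S = 4,655,576 / 19,890 = 234.0662 PSU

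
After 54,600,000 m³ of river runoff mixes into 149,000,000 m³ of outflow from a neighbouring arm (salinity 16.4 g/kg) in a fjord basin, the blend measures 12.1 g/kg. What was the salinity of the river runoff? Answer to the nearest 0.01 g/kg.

0.37 g/kg

Salt balance: 149,000,000×16.4 + 54,600,000×S = 203,600,000×12.1
2,443,600,000 + 54,600,000·S = 2,463,560,000
S = (2,463,560,000 − 2,443,600,000) / 54,600,000 = 0.3656 g/kg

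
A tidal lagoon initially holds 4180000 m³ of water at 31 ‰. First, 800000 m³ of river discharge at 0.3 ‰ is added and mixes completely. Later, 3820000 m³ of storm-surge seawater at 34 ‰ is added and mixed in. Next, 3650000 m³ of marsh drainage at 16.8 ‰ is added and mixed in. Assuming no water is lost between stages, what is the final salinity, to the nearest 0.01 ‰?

Total salt / total volume:
Initial salt = 4,180,000×31 = 129,580,000
After stage 1: salt = 129,580,000 + 800,000×0.3 = 129,820,000; volume = 4,980,000 m³; S = 26.068 ‰
After stage 2: salt = 129,820,000 + 3,820,000×34 = 259,700,000; volume = 8,800,000 m³; S = 29.511 ‰
After stage 3: salt = 259,700,000 + 3,650,000×16.8 = 321,020,000; volume = 12,450,000 m³
S = 321,020,000 / 12,450,000 = 25.7847 ‰

25.78 ‰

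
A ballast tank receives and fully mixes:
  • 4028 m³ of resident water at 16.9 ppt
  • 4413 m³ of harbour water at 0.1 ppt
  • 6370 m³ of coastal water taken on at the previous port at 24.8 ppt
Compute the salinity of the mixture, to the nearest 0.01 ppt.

Total salt / total volume:
salt = 4,028×16.9 + 4,413×0.1 + 6,370×24.8 = 68,073.2 + 441.3 + 157,976 = 226,490.5
volume = 4,028 + 4,413 + 6,370 = 14,811 m³
S = 226,490.5 / 14,811 = 15.292 ppt

15.29 ppt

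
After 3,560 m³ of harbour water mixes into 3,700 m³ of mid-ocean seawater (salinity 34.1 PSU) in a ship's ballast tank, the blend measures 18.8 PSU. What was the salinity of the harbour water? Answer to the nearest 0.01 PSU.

2.90 PSU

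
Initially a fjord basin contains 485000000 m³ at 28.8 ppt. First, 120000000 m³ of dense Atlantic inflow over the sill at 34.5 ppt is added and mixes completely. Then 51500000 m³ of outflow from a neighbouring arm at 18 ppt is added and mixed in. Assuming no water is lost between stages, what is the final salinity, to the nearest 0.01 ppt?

28.99 ppt

Conserving salt mass:
Initial salt = 485,000,000×28.8 = 13,968,000,000
After stage 1: salt = 13,968,000,000 + 120,000,000×34.5 = 18,108,000,000; volume = 605,000,000 m³; S = 29.931 ppt
After stage 2: salt = 18,108,000,000 + 51,500,000×18 = 19,035,000,000; volume = 656,500,000 m³
S = 19,035,000,000 / 656,500,000 = 28.9947 ppt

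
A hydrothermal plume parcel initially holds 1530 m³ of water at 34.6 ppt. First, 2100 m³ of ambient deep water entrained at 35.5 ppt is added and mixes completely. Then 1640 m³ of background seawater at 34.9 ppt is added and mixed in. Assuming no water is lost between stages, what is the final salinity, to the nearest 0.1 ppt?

35.1 ppt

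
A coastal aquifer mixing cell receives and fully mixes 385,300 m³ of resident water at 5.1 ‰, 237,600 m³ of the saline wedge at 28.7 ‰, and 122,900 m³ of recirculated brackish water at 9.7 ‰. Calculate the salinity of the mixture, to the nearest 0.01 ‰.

Mass of salt is conserved:
salt = 385,300×5.1 + 237,600×28.7 + 122,900×9.7 = 1,965,030 + 6,819,120 + 1,192,130 = 9,976,280
volume = 385,300 + 237,600 + 122,900 = 745,800 m³
S = 9,976,280 / 745,800 = 13.3766 ‰

13.38 ‰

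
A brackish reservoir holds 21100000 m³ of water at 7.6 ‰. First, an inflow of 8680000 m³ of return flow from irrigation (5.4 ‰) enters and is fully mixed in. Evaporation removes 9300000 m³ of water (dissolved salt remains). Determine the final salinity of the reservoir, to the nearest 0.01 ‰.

After mixing: salt = 21,100,000×7.6 + 8,680,000×5.4 = 207,232,000; volume = 29,780,000 m³
After evaporation: salt unchanged = 207,232,000; volume = 29,780,000 − 9,300,000 = 20,480,000 m³
S = 207,232,000 / 20,480,000 = 10.1188 ‰

10.12 ‰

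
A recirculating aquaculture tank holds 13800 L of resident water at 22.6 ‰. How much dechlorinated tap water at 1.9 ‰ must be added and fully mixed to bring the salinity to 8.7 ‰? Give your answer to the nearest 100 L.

28200 L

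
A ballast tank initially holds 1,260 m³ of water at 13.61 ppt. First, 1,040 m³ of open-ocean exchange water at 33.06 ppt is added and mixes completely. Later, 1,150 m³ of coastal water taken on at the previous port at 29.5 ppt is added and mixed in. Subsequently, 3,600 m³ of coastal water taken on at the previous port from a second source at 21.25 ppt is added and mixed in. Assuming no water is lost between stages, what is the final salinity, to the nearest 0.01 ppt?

22.97 ppt

Mass of salt is conserved:
Initial salt = 1,260×13.61 = 17,148.6
After stage 1: salt = 17,148.6 + 1,040×33.06 = 51,531; volume = 2,300 m³; S = 22.405 ppt
After stage 2: salt = 51,531 + 1,150×29.5 = 85,456; volume = 3,450 m³; S = 24.77 ppt
After stage 3: salt = 85,456 + 3,600×21.25 = 161,956; volume = 7,050 m³
S = 161,956 / 7,050 = 22.9725 ppt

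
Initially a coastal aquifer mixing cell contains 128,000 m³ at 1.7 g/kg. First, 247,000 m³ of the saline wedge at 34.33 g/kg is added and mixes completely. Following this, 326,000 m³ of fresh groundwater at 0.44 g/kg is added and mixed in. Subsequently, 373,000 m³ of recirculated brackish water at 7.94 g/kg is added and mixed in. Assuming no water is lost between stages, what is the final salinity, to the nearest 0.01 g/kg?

10.99 g/kg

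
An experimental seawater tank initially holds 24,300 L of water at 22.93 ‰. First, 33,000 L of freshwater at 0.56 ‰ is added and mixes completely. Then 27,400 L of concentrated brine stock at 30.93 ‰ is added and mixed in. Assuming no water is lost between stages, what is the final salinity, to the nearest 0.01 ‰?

16.80 ‰

By conservation of dissolved salt,
Initial salt = 24,300×22.93 = 557,199
After stage 1: salt = 557,199 + 33,000×0.56 = 575,679; volume = 57,300 L; S = 10.047 ‰
After stage 2: salt = 575,679 + 27,400×30.93 = 1,423,161; volume = 84,700 L
S = 1,423,161 / 84,700 = 16.8024 ‰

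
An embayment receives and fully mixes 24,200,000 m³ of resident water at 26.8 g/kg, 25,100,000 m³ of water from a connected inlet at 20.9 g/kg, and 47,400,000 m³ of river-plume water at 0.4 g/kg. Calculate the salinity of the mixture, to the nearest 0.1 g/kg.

Weighted by volume,
salt = 24,200,000×26.8 + 25,100,000×20.9 + 47,400,000×0.4 = 648,560,000 + 524,590,000 + 18,960,000 = 1,192,110,000
volume = 24,200,000 + 25,100,000 + 47,400,000 = 96,700,000 m³
S = 1,192,110,000 / 96,700,000 = 12.328 g/kg

12.3 g/kg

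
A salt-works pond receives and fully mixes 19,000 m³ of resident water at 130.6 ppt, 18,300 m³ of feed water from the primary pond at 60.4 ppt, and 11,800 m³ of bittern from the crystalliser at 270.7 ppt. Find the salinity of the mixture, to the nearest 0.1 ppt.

Weighted by volume,
salt = 19,000×130.6 + 18,300×60.4 + 11,800×270.7 = 2,481,400 + 1,105,320 + 3,194,260 = 6,780,980
volume = 19,000 + 18,300 + 11,800 = 49,100 m³
S = 6,780,980 / 49,100 = 138.105 ppt

138.1 ppt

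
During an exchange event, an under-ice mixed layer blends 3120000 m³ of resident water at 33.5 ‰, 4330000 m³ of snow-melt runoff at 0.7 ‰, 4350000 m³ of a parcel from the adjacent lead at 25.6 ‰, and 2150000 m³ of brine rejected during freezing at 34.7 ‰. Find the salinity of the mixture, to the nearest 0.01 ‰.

21.04 ‰

Conserving salt mass:
salt = 3,120,000×33.5 + 4,330,000×0.7 + 4,350,000×25.6 + 2,150,000×34.7 = 104,520,000 + 3,031,000 + 111,360,000 + 74,605,000 = 293,516,000
volume = 3,120,000 + 4,330,000 + 4,350,000 + 2,150,000 = 13,950,000 m³
S = 293,516,000 / 13,950,000 = 21.0406 ‰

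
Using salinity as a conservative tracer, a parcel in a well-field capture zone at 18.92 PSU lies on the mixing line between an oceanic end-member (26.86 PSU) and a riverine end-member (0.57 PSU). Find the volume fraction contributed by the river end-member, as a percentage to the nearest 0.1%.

Let f be the freshwater fraction. Salt balance per unit volume:
f×0.57 + (1−f)×26.86 = 18.92
f = (26.86 − 18.92) / (26.86 − 0.57) = 7.94/26.29 = 0.302

30.2%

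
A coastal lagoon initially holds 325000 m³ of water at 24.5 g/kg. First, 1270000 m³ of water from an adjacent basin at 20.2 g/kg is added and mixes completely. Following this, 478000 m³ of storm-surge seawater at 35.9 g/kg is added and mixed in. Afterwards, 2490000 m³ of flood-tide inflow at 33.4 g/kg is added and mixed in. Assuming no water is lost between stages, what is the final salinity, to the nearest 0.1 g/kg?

29.4 g/kg

Salt balance:
Initial salt = 325,000×24.5 = 7,962,500
After stage 1: salt = 7,962,500 + 1,270,000×20.2 = 33,616,500; volume = 1,595,000 m³; S = 21.076 g/kg
After stage 2: salt = 33,616,500 + 478,000×35.9 = 50,776,700; volume = 2,073,000 m³; S = 24.494 g/kg
After stage 3: salt = 50,776,700 + 2,490,000×33.4 = 133,942,700; volume = 4,563,000 m³
S = 133,942,700 / 4,563,000 = 29.3541 g/kg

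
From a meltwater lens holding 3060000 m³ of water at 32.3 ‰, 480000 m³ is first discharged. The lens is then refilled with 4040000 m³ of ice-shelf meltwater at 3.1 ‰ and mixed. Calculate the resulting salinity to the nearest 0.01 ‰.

Remaining after removal: 2,580,000 m³ at 32.3 ‰ (salt = 83,334,000)
After addition: salt = 83,334,000 + 4,040,000×3.1 = 95,858,000; volume = 6,620,000 m³
S = 95,858,000 / 6,620,000 = 14.4801 ‰

14.48 ‰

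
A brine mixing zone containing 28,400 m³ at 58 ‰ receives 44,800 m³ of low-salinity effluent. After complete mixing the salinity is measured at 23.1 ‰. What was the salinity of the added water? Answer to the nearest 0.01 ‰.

0.98 ‰

Salt balance: 28,400×58 + 44,800×S = 73,200×23.1
1,647,200 + 44,800·S = 1,690,920
S = (1,690,920 − 1,647,200) / 44,800 = 0.9759 ‰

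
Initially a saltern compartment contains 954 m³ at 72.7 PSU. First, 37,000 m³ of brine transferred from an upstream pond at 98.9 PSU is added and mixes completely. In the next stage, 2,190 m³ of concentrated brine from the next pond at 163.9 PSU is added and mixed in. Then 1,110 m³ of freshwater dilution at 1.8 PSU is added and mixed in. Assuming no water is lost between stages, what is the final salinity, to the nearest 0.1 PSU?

99.1 PSU

Weighted by volume,
Initial salt = 954×72.7 = 69,355.8
After stage 1: salt = 69,355.8 + 37,000×98.9 = 3,728,655.8; volume = 37,954 m³; S = 98.241 PSU
After stage 2: salt = 3,728,655.8 + 2,190×163.9 = 4,087,596.8; volume = 40,144 m³; S = 101.823 PSU
After stage 3: salt = 4,087,596.8 + 1,110×1.8 = 4,089,594.8; volume = 41,254 m³
S = 4,089,594.8 / 41,254 = 99.1321 PSU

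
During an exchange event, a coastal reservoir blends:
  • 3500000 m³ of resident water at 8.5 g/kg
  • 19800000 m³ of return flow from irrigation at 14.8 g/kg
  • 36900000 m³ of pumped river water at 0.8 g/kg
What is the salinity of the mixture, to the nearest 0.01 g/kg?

5.85 g/kg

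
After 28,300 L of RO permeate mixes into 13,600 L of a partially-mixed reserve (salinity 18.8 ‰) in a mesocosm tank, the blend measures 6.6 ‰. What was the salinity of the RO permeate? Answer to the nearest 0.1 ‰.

Salt balance: 13,600×18.8 + 28,300×S = 41,900×6.6
255,680 + 28,300·S = 276,540
S = (276,540 − 255,680) / 28,300 = 0.7371 ‰

0.7 ‰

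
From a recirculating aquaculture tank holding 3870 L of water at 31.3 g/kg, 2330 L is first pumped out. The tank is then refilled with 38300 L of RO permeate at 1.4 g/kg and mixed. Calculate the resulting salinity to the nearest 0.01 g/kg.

2.56 g/kg

Remaining after removal: 1,540 L at 31.3 g/kg (salt = 48,202)
After addition: salt = 48,202 + 38,300×1.4 = 101,822; volume = 39,840 L
S = 101,822 / 39,840 = 2.5558 g/kg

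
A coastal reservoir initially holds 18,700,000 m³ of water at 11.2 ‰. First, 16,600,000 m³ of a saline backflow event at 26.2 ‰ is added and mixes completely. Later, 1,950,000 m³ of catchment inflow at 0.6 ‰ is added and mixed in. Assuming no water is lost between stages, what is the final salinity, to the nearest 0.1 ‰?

Mass of salt is conserved:
Initial salt = 18,700,000×11.2 = 209,440,000
After stage 1: salt = 209,440,000 + 16,600,000×26.2 = 644,360,000; volume = 35,300,000 m³; S = 18.254 ‰
After stage 2: salt = 644,360,000 + 1,950,000×0.6 = 645,530,000; volume = 37,250,000 m³
S = 645,530,000 / 37,250,000 = 17.3297 ‰

17.3 ‰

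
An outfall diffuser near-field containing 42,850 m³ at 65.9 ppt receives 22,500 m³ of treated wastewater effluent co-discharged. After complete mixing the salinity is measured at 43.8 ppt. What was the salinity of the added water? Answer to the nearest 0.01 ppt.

Salt balance: 42,850×65.9 + 22,500×S = 65,350×43.8
2,823,815 + 22,500·S = 2,862,330
S = (2,862,330 − 2,823,815) / 22,500 = 1.7118 ppt

1.71 ppt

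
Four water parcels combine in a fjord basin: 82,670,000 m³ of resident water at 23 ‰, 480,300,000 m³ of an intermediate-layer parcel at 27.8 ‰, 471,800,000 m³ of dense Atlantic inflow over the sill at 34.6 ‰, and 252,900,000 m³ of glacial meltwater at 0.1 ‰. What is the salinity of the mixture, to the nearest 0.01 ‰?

24.54 ‰

By conservation of dissolved salt,
salt = 82,670,000×23 + 480,300,000×27.8 + 471,800,000×34.6 + 252,900,000×0.1 = 1,901,410,000 + 13,352,340,000 + 16,324,280,000 + 25,290,000 = 31,603,320,000
volume = 82,670,000 + 480,300,000 + 471,800,000 + 252,900,000 = 1,287,670,000 m³
S = 31,603,320,000 / 1,287,670,000 = 24.543 ‰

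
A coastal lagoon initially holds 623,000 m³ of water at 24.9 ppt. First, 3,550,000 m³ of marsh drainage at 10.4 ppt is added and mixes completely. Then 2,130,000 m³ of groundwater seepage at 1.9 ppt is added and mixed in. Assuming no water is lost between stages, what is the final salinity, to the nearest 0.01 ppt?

8.96 ppt

Conserving salt mass:
Initial salt = 623,000×24.9 = 15,512,700
After stage 1: salt = 15,512,700 + 3,550,000×10.4 = 52,432,700; volume = 4,173,000 m³; S = 12.565 ppt
After stage 2: salt = 52,432,700 + 2,130,000×1.9 = 56,479,700; volume = 6,303,000 m³
S = 56,479,700 / 6,303,000 = 8.9608 ppt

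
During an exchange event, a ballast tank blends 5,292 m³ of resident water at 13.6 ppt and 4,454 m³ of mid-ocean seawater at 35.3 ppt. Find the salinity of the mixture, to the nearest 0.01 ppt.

Total salt / total volume:
salt = 5,292×13.6 + 4,454×35.3 = 71,971.2 + 157,226.2 = 229,197.4
volume = 5,292 + 4,454 = 9,746 m³
S = 229,197.4 / 9,746 = 23.5171 ppt

23.52 ppt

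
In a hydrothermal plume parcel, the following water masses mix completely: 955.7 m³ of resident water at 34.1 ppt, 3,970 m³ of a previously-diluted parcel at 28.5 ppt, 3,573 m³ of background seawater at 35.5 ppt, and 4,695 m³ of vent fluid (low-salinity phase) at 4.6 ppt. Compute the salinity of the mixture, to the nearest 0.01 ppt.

Conserving salt mass:
salt = 955.7×34.1 + 3,970×28.5 + 3,573×35.5 + 4,695×4.6 = 32,589.37 + 113,145 + 126,841.5 + 21,597 = 294,172.87
volume = 955.7 + 3,970 + 3,573 + 4,695 = 13,193.7 m³
S = 294,172.87 / 13,193.7 = 22.2965 ppt

22.30 ppt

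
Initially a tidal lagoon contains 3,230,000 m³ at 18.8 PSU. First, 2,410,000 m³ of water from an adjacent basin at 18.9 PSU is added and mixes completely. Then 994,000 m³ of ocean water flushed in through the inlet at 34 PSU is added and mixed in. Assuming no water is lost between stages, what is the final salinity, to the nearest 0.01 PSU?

21.11 PSU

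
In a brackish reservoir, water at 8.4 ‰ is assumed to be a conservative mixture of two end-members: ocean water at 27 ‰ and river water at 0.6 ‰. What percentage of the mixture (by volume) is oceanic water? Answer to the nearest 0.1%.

29.5%

Let g be the oceanic fraction. Salt balance per unit volume:
g×27 + (1−g)×0.6 = 8.4
g = (8.4 − 0.6) / (27 − 0.6) = 7.8/26.4 = 0.2955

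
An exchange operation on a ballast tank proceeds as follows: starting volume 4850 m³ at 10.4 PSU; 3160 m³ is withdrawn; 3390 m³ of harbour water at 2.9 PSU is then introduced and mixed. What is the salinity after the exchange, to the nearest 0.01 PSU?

Remaining after removal: 1,690 m³ at 10.4 PSU (salt = 17,576)
After addition: salt = 17,576 + 3,390×2.9 = 27,407; volume = 5,080 m³
S = 27,407 / 5,080 = 5.3951 PSU

5.40 PSU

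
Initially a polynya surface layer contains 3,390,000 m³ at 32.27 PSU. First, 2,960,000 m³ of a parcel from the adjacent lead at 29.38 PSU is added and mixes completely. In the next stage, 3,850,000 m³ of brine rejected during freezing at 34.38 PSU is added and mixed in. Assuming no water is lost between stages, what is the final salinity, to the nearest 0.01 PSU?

32.23 PSU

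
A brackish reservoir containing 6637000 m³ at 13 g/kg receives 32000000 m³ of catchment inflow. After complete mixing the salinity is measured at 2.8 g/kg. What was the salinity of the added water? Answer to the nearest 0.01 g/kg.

0.68 g/kg

Salt balance: 6,637,000×13 + 32,000,000×S = 38,637,000×2.8
86,281,000 + 32,000,000·S = 108,183,600
S = (108,183,600 − 86,281,000) / 32,000,000 = 0.6845 g/kg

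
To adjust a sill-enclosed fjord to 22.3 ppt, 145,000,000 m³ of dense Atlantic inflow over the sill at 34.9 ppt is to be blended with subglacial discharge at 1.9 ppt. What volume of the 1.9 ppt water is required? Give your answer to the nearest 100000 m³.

Salt balance: 145,000,000×34.9 + V×1.9 = (145,000,000+V)×22.3
5,060,500,000 + 1.9V = 3,233,500,000 + 22.3V
1,827,000,000 = 20.4V
V = 89,558,823.53 m³

89600000 m³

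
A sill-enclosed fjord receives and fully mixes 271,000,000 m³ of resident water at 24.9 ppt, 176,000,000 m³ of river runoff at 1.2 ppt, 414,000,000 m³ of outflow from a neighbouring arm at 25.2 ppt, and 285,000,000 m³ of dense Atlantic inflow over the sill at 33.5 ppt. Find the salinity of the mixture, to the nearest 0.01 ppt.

23.51 ppt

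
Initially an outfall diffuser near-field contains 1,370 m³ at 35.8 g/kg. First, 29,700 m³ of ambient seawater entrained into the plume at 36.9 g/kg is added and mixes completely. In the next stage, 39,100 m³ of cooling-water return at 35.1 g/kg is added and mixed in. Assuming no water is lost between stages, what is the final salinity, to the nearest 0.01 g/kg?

35.88 g/kg

Mass of salt is conserved:
Initial salt = 1,370×35.8 = 49,046
After stage 1: salt = 49,046 + 29,700×36.9 = 1,144,976; volume = 31,070 m³; S = 36.851 g/kg
After stage 2: salt = 1,144,976 + 39,100×35.1 = 2,517,386; volume = 70,170 m³
S = 2,517,386 / 70,170 = 35.8755 g/kg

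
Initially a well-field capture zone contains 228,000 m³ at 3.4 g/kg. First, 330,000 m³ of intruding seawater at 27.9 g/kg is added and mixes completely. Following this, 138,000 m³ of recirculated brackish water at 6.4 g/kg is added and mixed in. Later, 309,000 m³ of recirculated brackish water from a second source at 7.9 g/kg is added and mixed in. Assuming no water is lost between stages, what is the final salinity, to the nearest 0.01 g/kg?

13.24 g/kg

Weighted by volume,
Initial salt = 228,000×3.4 = 775,200
After stage 1: salt = 775,200 + 330,000×27.9 = 9,982,200; volume = 558,000 m³; S = 17.889 g/kg
After stage 2: salt = 9,982,200 + 138,000×6.4 = 10,865,400; volume = 696,000 m³; S = 15.611 g/kg
After stage 3: salt = 10,865,400 + 309,000×7.9 = 13,306,500; volume = 1,005,000 m³
S = 13,306,500 / 1,005,000 = 13.2403 g/kg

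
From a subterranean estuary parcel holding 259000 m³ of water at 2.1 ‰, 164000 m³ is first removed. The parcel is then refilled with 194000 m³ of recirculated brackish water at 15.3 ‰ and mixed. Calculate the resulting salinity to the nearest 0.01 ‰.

Remaining after removal: 95,000 m³ at 2.1 ‰ (salt = 199,500)
After addition: salt = 199,500 + 194,000×15.3 = 3,167,700; volume = 289,000 m³
S = 3,167,700 / 289,000 = 10.9609 ‰

10.96 ‰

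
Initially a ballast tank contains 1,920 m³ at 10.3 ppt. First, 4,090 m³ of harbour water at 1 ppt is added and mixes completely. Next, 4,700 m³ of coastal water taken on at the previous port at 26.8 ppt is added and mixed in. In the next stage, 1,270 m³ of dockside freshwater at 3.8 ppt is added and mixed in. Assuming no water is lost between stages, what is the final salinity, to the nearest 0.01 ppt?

Weighted by volume,
Initial salt = 1,920×10.3 = 19,776
After stage 1: salt = 19,776 + 4,090×1 = 23,866; volume = 6,010 m³; S = 3.971 ppt
After stage 2: salt = 23,866 + 4,700×26.8 = 149,826; volume = 10,710 m³; S = 13.989 ppt
After stage 3: salt = 149,826 + 1,270×3.8 = 154,652; volume = 11,980 m³
S = 154,652 / 11,980 = 12.9092 ppt

12.91 ppt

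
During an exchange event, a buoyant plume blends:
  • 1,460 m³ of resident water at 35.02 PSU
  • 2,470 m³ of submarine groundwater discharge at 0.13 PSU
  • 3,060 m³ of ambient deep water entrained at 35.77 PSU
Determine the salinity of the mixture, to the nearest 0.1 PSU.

23.0 PSU

Weighted by volume,
salt = 1,460×35.02 + 2,470×0.13 + 3,060×35.77 = 51,129.2 + 321.1 + 109,456.2 = 160,906.5
volume = 1,460 + 2,470 + 3,060 = 6,990 m³
S = 160,906.5 / 6,990 = 23.02 PSU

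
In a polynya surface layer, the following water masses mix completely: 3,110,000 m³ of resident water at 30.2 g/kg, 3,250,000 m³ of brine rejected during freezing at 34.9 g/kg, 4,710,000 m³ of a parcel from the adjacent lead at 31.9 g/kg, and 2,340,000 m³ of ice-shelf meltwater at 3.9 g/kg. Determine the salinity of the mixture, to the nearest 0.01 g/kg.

27.35 g/kg

Salt balance:
salt = 3,110,000×30.2 + 3,250,000×34.9 + 4,710,000×31.9 + 2,340,000×3.9 = 93,922,000 + 113,425,000 + 150,249,000 + 9,126,000 = 366,722,000
volume = 3,110,000 + 3,250,000 + 4,710,000 + 2,340,000 = 13,410,000 m³
S = 366,722,000 / 13,410,000 = 27.3469 g/kg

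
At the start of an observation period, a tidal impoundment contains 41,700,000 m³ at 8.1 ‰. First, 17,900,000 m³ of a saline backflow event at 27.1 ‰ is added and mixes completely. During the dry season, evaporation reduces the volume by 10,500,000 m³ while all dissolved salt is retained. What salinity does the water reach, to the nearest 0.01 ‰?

After mixing: salt = 41,700,000×8.1 + 17,900,000×27.1 = 822,860,000; volume = 59,600,000 m³
After evaporation: salt unchanged = 822,860,000; volume = 59,600,000 − 10,500,000 = 49,100,000 m³
S = 822,860,000 / 49,100,000 = 16.7589 ‰

16.76 ‰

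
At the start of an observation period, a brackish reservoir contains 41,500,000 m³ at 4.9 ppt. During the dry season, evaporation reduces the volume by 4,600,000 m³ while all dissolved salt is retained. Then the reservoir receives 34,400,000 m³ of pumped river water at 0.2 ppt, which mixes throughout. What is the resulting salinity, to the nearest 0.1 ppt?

After evaporation: salt = 41,500,000×4.9 = 203,350,000; volume = 41,500,000 − 4,600,000 = 36,900,000 m³
After mixing: salt = 203,350,000 + 34,400,000×0.2 = 210,230,000; volume = 36,900,000 + 34,400,000 = 71,300,000 m³
S = 210,230,000 / 71,300,000 = 2.9485 ppt

2.9 ppt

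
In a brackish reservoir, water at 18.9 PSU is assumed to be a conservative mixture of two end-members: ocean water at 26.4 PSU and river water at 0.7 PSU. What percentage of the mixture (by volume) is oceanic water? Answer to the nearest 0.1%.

Let g be the oceanic fraction. Salt balance per unit volume:
g×26.4 + (1−g)×0.7 = 18.9
g = (18.9 − 0.7) / (26.4 − 0.7) = 18.2/25.7 = 0.7082

70.8%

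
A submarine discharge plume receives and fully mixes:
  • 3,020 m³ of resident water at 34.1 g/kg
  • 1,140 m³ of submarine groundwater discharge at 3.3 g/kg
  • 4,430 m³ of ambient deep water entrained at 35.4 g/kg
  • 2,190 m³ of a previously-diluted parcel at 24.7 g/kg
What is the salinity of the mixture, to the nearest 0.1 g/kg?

29.5 g/kg

Weighted by volume,
salt = 3,020×34.1 + 1,140×3.3 + 4,430×35.4 + 2,190×24.7 = 102,982 + 3,762 + 156,822 + 54,093 = 317,659
volume = 3,020 + 1,140 + 4,430 + 2,190 = 10,780 m³
S = 317,659 / 10,780 = 29.467 g/kg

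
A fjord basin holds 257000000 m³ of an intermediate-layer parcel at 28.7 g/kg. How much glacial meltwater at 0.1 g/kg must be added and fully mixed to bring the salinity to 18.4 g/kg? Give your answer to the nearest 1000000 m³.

145000000 m³

Salt balance: 257,000,000×28.7 + V×0.1 = (257,000,000+V)×18.4
7,375,900,000 + 0.1V = 4,728,800,000 + 18.4V
2,647,100,000 = 18.3V
V = 144,650,273.22 m³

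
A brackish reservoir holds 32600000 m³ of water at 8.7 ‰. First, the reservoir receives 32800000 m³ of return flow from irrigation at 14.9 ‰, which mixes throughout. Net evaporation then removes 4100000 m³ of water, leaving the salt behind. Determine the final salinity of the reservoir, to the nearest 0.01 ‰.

12.60 ‰

After mixing: salt = 32,600,000×8.7 + 32,800,000×14.9 = 772,340,000; volume = 65,400,000 m³
After evaporation: salt unchanged = 772,340,000; volume = 65,400,000 − 4,100,000 = 61,300,000 m³
S = 772,340,000 / 61,300,000 = 12.5993 ‰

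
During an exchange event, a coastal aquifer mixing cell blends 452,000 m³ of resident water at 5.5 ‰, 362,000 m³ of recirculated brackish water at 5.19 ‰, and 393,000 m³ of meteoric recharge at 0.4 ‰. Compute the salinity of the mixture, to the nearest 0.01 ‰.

By conservation of dissolved salt,
salt = 452,000×5.5 + 362,000×5.19 + 393,000×0.4 = 2,486,000 + 1,878,780 + 157,200 = 4,521,980
volume = 452,000 + 362,000 + 393,000 = 1,207,000 m³
S = 4,521,980 / 1,207,000 = 3.7465 ‰

3.75 ‰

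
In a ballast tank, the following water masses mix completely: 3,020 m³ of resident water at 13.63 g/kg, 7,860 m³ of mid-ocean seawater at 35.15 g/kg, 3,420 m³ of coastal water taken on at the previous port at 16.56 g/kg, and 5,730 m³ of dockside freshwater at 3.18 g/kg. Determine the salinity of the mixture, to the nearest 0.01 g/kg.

By conservation of dissolved salt,
salt = 3,020×13.63 + 7,860×35.15 + 3,420×16.56 + 5,730×3.18 = 41,162.6 + 276,279 + 56,635.2 + 18,221.4 = 392,298.2
volume = 3,020 + 7,860 + 3,420 + 5,730 = 20,030 m³
S = 392,298.2 / 20,030 = 19.5855 g/kg

19.59 g/kg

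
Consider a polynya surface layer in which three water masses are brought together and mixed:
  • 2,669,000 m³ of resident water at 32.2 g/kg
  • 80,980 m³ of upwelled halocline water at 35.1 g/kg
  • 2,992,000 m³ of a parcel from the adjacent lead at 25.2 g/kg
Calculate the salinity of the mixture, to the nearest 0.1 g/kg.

Salt balance:
salt = 2,669,000×32.2 + 80,980×35.1 + 2,992,000×25.2 = 85,941,800 + 2,842,398 + 75,398,400 = 164,182,598
volume = 2,669,000 + 80,980 + 2,992,000 = 5,741,980 m³
S = 164,182,598 / 5,741,980 = 28.593 g/kg

28.6 g/kg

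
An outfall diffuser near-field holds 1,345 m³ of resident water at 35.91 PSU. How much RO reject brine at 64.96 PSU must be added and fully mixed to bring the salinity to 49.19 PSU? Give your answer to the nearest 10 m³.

1130 m³

Salt balance: 1,345×35.91 + V×64.96 = (1,345+V)×49.19
48,298.95 + 64.96V = 66,160.55 + 49.19V
17,861.6 = 15.77V
V = 1,132.63 m³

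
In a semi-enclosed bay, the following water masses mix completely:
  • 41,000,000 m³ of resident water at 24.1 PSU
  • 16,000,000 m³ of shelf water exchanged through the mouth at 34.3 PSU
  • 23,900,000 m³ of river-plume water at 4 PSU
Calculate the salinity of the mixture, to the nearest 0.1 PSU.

Salt balance:
salt = 41,000,000×24.1 + 16,000,000×34.3 + 23,900,000×4 = 988,100,000 + 548,800,000 + 95,600,000 = 1,632,500,000
volume = 41,000,000 + 16,000,000 + 23,900,000 = 80,900,000 m³
S = 1,632,500,000 / 80,900,000 = 20.179 PSU

20.2 PSU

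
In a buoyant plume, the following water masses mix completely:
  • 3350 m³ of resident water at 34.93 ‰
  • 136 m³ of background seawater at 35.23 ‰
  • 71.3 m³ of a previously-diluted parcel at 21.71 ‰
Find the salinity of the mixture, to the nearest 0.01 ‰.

By conservation of dissolved salt,
salt = 3,350×34.93 + 136×35.23 + 71.3×21.71 = 117,015.5 + 4,791.28 + 1,547.923 = 123,354.703
volume = 3,350 + 136 + 71.3 = 3,557.3 m³
S = 123,354.703 / 3,557.3 = 34.6765 ‰

34.68 ‰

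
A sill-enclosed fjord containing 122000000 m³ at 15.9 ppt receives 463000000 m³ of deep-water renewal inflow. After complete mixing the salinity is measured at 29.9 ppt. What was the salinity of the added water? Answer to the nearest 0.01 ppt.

33.59 ppt

Salt balance: 122,000,000×15.9 + 463,000,000×S = 585,000,000×29.9
1,939,800,000 + 463,000,000·S = 17,491,500,000
S = (17,491,500,000 − 1,939,800,000) / 463,000,000 = 33.589 ppt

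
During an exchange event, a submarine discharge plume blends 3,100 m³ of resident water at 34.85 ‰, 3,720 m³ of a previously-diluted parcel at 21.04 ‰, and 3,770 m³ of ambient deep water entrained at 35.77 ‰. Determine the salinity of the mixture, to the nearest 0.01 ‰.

By conservation of dissolved salt,
salt = 3,100×34.85 + 3,720×21.04 + 3,770×35.77 = 108,035 + 78,268.8 + 134,852.9 = 321,156.7
volume = 3,100 + 3,720 + 3,770 = 10,590 m³
S = 321,156.7 / 10,590 = 30.3264 ‰

30.33 ‰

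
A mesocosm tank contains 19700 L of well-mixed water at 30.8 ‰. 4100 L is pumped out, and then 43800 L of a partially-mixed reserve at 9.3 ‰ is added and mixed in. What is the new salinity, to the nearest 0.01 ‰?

14.95 ‰

Remaining after removal: 15,600 L at 30.8 ‰ (salt = 480,480)
After addition: salt = 480,480 + 43,800×9.3 = 887,820; volume = 59,400 L
S = 887,820 / 59,400 = 14.9465 ‰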